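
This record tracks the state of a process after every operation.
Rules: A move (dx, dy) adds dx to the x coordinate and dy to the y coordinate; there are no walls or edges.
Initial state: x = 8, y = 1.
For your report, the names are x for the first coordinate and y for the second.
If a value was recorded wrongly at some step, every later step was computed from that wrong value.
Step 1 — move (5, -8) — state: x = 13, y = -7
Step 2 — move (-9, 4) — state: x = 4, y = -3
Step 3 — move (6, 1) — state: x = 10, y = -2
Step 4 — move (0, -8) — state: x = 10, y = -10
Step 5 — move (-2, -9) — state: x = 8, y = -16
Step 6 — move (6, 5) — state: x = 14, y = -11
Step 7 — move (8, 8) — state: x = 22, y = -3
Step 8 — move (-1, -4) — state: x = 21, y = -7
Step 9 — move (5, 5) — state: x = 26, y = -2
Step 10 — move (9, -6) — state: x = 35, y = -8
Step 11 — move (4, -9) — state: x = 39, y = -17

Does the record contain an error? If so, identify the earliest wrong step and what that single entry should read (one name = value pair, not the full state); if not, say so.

step 5, y = -19

step 1: x = 8 + (5) = 13, y = 1 + (-8) = -7 -> same as recorded
step 2: x = 13 + (-9) = 4, y = -7 + (4) = -3 -> no discrepancy
step 3: x = 4 + (6) = 10, y = -3 + (1) = -2 -> in agreement
step 4: x = 10 + (0) = 10, y = -2 + (-8) = -10 -> exactly as logged
step 5: x = 10 + (-2) = 8, y = -10 + (-9) = -19 -> not what was recorded
That makes step 5 the first incorrect line — y = -19 is what it should show.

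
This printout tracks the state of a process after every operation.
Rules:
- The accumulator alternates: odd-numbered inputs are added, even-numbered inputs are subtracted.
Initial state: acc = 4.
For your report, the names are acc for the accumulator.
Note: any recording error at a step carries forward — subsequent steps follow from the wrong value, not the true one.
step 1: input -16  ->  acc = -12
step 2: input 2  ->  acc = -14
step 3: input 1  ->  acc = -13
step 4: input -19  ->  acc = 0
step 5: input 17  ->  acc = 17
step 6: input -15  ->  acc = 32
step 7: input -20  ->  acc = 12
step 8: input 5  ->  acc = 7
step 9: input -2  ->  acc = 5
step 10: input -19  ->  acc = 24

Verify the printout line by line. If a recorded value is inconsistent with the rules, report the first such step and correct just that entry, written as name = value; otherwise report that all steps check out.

1. acc = 4 + -16 = -12 (matches)
2. acc = -12 - 2 = -14 (matches)
3. acc = -14 + 1 = -13 (verified)
4. acc = -13 - -19 = 6 (the printout has a different value)
So the first discrepancy is step 4, where the right value is acc = 6.

step 4, acc = 6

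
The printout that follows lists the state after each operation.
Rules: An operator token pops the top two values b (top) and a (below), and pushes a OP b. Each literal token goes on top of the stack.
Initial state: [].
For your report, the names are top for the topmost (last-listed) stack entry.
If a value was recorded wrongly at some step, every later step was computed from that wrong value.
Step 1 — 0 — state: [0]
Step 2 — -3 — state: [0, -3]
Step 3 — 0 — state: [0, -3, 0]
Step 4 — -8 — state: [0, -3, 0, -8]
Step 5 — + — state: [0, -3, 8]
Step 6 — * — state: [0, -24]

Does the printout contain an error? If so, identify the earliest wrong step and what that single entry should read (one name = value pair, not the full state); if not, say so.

step 5, top = -8

1. push 0: top = 0 (matches)
2. push -3: top = -3 (matches)
3. push 0: top = 0 (matches)
4. push -8: top = -8 (exactly as logged)
5. 0 + -8 = -8 (not what was recorded)
The audit stops at step 5: the recorded entry is wrong and should be top = -8.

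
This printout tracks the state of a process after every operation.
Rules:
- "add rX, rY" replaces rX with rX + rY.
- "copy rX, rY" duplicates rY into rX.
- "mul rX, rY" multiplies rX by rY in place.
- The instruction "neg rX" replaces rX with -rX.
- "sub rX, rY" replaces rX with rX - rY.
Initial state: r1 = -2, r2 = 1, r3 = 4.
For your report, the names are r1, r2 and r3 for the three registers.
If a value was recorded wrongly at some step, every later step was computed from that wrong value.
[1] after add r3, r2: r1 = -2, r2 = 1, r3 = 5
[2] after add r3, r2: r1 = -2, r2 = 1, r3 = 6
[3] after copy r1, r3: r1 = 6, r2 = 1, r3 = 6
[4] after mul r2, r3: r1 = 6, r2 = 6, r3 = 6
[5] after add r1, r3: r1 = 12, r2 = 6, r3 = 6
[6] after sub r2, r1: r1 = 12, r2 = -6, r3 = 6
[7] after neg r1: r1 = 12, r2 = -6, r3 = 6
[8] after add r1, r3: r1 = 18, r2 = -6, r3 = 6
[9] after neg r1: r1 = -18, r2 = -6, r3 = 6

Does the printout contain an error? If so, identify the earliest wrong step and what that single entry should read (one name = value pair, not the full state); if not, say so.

step 1: r3 = 4 + 1 = 5 -> matches
step 2: r3 = 5 + 1 = 6 -> same as recorded
step 3: r1 = 6 -> confirmed correct
step 4: r2 = 1 * 6 = 6 -> exactly as logged
step 5: r1 = 6 + 6 = 12 -> same as recorded
step 6: r2 = 6 - 12 = -6 -> matches
step 7: r1 = -(12) = -12 -> the entry is off here
So the first discrepancy is step 7, where the right value is r1 = -12.

step 7, r1 = -12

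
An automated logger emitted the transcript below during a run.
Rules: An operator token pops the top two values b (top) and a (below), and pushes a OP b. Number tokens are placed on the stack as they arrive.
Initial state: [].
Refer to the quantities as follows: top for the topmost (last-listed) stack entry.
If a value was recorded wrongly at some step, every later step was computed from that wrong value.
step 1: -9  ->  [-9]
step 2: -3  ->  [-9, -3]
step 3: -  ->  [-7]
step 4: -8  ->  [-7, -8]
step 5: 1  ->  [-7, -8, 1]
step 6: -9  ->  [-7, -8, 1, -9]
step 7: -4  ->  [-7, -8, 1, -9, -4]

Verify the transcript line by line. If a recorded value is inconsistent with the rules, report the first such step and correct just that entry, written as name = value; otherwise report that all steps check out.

step 3, top = -6

Recomputing the run from the initial state:
step 1: [-9]
step 2: [-9, -3]
step 3: [-6]
step 4: [-6, -8]
step 5: [-6, -8, 1]
step 6: [-6, -8, 1, -9]
step 7: [-6, -8, 1, -9, -4]
The first disagreement with the transcript is at step 3, where the value should be top = -6.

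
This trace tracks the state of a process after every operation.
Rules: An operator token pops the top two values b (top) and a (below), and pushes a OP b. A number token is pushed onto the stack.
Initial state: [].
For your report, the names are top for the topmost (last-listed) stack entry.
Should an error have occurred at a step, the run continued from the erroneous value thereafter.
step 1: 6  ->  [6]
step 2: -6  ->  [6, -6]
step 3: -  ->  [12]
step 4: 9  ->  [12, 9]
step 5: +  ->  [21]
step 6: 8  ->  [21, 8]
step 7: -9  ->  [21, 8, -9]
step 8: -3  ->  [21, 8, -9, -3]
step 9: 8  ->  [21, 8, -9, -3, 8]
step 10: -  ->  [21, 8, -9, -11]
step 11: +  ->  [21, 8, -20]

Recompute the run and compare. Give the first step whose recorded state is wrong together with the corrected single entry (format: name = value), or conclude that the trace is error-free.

no error

Step 1: push 6: top = 6 — checks out.
Step 2: push -6: top = -6 — agrees with the trace.
Step 3: 6 - -6 = 12 — no discrepancy.
Step 4: push 9: top = 9 — checks out.
Step 5: 12 + 9 = 21 — matches.
Step 6: push 8: top = 8 — same as recorded.
Step 7: push -9: top = -9 — no discrepancy.
Step 8: push -3: top = -3 — consistent with the trace.
Step 9: push 8: top = 8 — same as recorded.
Step 10: -3 - 8 = -11 — matches.
Step 11: -9 + -11 = -20 — verified.
The recomputation confirms every line.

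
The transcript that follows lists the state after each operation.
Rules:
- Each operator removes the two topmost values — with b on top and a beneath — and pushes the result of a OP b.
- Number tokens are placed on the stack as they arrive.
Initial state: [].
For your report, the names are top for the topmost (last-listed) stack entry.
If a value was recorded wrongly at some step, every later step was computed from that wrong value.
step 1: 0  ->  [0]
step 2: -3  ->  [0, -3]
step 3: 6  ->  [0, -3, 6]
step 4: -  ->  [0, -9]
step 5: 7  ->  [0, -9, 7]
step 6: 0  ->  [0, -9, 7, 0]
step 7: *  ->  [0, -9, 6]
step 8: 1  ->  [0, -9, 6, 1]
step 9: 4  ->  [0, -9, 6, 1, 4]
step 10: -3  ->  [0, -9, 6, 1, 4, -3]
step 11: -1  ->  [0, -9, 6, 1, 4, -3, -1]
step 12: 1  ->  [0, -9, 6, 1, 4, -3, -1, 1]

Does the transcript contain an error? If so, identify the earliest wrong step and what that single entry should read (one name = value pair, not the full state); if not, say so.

step 7, top = 0

1. push 0: top = 0 (verified)
2. push -3: top = -3 (agrees with the transcript)
3. push 6: top = 6 (in agreement)
4. -3 - 6 = -9 (consistent with the transcript)
5. push 7: top = 7 (checks out)
6. push 0: top = 0 (exactly as logged)
7. 7 * 0 = 0 (the entry is off here)
Step 7 is the first one off; corrected, top = 0.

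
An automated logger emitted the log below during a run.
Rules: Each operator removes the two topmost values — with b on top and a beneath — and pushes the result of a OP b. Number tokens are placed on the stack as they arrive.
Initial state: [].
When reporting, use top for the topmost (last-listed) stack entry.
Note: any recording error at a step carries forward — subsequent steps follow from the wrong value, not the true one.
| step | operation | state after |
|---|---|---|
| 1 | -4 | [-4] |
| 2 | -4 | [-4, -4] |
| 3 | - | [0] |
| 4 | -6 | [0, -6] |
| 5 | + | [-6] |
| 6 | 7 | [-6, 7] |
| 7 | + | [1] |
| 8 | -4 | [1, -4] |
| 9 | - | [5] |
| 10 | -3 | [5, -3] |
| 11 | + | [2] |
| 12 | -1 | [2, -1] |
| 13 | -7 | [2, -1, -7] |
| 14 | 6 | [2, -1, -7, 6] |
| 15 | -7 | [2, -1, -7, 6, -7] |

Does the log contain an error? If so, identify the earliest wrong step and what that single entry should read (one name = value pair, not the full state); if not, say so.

Recomputing the run from the initial state:
step 1: [-4]
step 2: [-4, -4]
step 3: [0]
step 4: [0, -6]
step 5: [-6]
step 6: [-6, 7]
step 7: [1]
step 8: [1, -4]
step 9: [5]
step 10: [5, -3]
step 11: [2]
step 12: [2, -1]
step 13: [2, -1, -7]
step 14: [2, -1, -7, 6]
step 15: [2, -1, -7, 6, -7]
This matches the log at every step.

no error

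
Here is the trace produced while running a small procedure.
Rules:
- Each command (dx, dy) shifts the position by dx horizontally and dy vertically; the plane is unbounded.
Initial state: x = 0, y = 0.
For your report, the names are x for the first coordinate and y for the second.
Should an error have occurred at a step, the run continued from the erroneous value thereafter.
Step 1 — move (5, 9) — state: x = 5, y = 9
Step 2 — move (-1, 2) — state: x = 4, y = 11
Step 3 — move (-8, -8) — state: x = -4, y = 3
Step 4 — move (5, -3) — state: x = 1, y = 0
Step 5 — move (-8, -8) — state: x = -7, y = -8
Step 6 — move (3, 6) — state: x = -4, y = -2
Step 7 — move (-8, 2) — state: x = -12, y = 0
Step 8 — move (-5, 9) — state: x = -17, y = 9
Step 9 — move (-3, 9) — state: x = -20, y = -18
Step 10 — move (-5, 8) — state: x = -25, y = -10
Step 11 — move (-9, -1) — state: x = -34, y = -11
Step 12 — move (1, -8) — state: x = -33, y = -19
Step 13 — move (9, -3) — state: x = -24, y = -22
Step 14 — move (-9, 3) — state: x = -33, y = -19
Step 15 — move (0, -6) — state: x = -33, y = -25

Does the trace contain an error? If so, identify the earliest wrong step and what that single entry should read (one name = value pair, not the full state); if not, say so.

step 9, y = 18

1. x = 0 + (5) = 5, y = 0 + (9) = 9 (exactly as logged)
2. x = 5 + (-1) = 4, y = 9 + (2) = 11 (exactly as logged)
3. x = 4 + (-8) = -4, y = 11 + (-8) = 3 (agrees with the trace)
4. x = -4 + (5) = 1, y = 3 + (-3) = 0 (confirmed correct)
5. x = 1 + (-8) = -7, y = 0 + (-8) = -8 (agrees with the trace)
6. x = -7 + (3) = -4, y = -8 + (6) = -2 (verified)
7. x = -4 + (-8) = -12, y = -2 + (2) = 0 (exactly as logged)
8. x = -12 + (-5) = -17, y = 0 + (9) = 9 (no discrepancy)
9. x = -17 + (-3) = -20, y = 9 + (9) = 18 (the trace disagrees here)
Conclusion: step 9 carries the first error; the entry should be y = 18.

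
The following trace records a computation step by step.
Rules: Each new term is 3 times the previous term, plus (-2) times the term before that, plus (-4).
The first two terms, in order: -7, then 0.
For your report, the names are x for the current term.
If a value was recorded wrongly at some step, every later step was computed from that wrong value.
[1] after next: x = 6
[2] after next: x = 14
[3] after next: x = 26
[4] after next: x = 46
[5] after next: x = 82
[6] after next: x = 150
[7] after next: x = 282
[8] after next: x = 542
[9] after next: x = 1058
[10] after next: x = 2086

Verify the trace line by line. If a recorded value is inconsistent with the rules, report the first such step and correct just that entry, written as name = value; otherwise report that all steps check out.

step 1, x = 10

Recomputing the run from the initial state:
step 1: x = 10
step 2: x = 26
step 3: x = 54
step 4: x = 106
step 5: x = 206
step 6: x = 402
step 7: x = 790
step 8: x = 1562
step 9: x = 3102
step 10: x = 6178
The first disagreement with the trace is at step 1, where the value should be x = 10.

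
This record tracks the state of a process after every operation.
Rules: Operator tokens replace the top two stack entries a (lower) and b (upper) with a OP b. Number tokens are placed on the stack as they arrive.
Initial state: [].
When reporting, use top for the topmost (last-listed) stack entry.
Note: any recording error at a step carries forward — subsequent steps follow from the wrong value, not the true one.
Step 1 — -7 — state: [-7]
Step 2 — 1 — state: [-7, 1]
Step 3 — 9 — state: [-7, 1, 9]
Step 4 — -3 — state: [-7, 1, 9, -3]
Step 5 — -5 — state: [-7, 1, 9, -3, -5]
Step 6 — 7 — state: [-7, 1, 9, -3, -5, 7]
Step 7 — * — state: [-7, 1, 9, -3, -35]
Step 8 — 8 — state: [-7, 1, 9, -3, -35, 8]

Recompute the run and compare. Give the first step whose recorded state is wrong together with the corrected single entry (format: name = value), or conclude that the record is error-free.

step 1: push -7: top = -7 -> matches
step 2: push 1: top = 1 -> agrees with the record
step 3: push 9: top = 9 -> in agreement
step 4: push -3: top = -3 -> confirmed correct
step 5: push -5: top = -5 -> verified
step 6: push 7: top = 7 -> verified
step 7: -5 * 7 = -35 -> confirmed correct
step 8: push 8: top = 8 -> matches
All entries verified; no error found.

no error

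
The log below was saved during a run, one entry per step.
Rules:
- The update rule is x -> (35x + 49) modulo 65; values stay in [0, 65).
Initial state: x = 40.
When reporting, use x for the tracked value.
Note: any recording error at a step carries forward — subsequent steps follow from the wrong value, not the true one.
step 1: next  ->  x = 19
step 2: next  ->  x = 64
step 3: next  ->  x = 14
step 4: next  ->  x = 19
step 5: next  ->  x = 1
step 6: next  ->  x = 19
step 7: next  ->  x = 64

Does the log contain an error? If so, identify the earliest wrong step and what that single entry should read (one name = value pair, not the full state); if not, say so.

Recomputing the run from the initial state:
step 1: x = 19
step 2: x = 64
step 3: x = 14
step 4: x = 19
step 5: x = 64
step 6: x = 14
step 7: x = 19
The first disagreement with the log is at step 5, where the value should be x = 64.

step 5, x = 64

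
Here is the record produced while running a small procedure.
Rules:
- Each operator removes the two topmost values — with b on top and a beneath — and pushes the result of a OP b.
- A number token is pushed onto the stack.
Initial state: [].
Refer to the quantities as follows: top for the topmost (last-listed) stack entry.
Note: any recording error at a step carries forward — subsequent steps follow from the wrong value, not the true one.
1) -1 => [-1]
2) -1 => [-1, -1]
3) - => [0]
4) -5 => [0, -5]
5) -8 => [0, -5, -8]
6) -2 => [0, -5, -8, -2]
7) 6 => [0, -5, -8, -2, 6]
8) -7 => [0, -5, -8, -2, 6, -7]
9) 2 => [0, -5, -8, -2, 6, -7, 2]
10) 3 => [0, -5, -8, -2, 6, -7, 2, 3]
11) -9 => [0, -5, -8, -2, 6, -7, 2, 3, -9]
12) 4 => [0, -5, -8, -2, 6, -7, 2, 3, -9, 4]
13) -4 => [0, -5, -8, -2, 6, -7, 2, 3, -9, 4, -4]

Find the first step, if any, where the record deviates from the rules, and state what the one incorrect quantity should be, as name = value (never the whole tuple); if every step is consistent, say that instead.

no error

Step 1: push -1: top = -1 — agrees with the record.
Step 2: push -1: top = -1 — verified.
Step 3: -1 - -1 = 0 — exactly as logged.
Step 4: push -5: top = -5 — verified.
Step 5: push -8: top = -8 — matches.
Step 6: push -2: top = -2 — matches.
Step 7: push 6: top = 6 — same as recorded.
Step 8: push -7: top = -7 — confirmed correct.
Step 9: push 2: top = 2 — consistent with the record.
Step 10: push 3: top = 3 — exactly as logged.
Step 11: push -9: top = -9 — consistent with the record.
Step 12: push 4: top = 4 — agrees with the record.
Step 13: push -4: top = -4 — same as recorded.
Every step is consistent.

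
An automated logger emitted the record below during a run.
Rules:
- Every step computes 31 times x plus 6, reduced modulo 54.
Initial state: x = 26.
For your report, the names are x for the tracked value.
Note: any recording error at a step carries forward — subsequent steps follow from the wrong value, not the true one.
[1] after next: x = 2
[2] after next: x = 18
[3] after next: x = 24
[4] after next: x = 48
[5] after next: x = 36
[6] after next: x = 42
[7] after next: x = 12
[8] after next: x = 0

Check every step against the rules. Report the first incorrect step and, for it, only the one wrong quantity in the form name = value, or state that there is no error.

step 1: x = (31*26 + 6) mod 54 = 2 -> verified
step 2: x = (31*2 + 6) mod 54 = 14 -> first mismatch against the record
That makes step 2 the first incorrect line — x = 14 is what it should show.

step 2, x = 14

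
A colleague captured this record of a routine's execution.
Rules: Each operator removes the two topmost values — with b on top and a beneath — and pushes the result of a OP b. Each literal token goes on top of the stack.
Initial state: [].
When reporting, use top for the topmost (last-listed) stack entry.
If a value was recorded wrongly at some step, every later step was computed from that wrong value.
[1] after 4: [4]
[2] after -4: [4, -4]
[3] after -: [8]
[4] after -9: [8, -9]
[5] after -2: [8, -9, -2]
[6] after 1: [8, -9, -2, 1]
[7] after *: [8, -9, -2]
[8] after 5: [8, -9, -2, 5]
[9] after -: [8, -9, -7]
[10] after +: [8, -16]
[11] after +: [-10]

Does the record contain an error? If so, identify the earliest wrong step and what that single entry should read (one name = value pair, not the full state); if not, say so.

step 11, top = -8

Recomputing the run from the initial state:
step 1: [4]
step 2: [4, -4]
step 3: [8]
step 4: [8, -9]
step 5: [8, -9, -2]
step 6: [8, -9, -2, 1]
step 7: [8, -9, -2]
step 8: [8, -9, -2, 5]
step 9: [8, -9, -7]
step 10: [8, -16]
step 11: [-8]
The first disagreement with the record is at step 11, where the value should be top = -8.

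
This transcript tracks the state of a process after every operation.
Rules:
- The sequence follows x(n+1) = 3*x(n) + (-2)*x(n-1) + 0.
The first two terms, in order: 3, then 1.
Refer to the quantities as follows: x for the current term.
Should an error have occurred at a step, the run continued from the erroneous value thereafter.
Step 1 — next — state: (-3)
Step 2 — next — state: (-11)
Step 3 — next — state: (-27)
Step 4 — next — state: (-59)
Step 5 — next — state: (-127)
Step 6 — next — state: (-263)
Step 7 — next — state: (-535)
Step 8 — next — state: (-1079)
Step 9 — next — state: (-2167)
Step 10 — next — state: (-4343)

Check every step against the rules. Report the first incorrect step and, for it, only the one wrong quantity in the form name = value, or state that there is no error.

Recomputing the run from the initial state:
step 1: x = -3
step 2: x = -11
step 3: x = -27
step 4: x = -59
step 5: x = -123
step 6: x = -251
step 7: x = -507
step 8: x = -1019
step 9: x = -2043
step 10: x = -4091
The first disagreement with the transcript is at step 5, where the value should be x = -123.

step 5, x = -123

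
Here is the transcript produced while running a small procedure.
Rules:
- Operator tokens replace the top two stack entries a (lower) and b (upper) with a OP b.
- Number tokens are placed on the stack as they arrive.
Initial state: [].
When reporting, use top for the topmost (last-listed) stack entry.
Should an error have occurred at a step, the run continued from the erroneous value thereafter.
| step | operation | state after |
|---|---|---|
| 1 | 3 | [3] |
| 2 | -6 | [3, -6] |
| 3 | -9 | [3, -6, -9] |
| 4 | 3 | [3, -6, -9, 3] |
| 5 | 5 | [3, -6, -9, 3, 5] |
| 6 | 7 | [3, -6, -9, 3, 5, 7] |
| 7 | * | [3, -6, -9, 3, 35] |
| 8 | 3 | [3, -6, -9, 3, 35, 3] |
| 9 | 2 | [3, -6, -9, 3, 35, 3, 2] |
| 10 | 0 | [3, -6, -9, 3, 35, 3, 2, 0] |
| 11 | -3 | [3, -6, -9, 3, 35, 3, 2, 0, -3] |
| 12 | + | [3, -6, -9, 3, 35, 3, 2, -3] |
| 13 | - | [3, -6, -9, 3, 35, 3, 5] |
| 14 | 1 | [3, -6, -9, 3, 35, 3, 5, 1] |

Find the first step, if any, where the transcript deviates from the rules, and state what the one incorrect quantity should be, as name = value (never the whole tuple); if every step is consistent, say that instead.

no error

Recomputing the run from the initial state:
step 1: [3]
step 2: [3, -6]
step 3: [3, -6, -9]
step 4: [3, -6, -9, 3]
step 5: [3, -6, -9, 3, 5]
step 6: [3, -6, -9, 3, 5, 7]
step 7: [3, -6, -9, 3, 35]
step 8: [3, -6, -9, 3, 35, 3]
step 9: [3, -6, -9, 3, 35, 3, 2]
step 10: [3, -6, -9, 3, 35, 3, 2, 0]
step 11: [3, -6, -9, 3, 35, 3, 2, 0, -3]
step 12: [3, -6, -9, 3, 35, 3, 2, -3]
step 13: [3, -6, -9, 3, 35, 3, 5]
step 14: [3, -6, -9, 3, 35, 3, 5, 1]
This matches the transcript at every step.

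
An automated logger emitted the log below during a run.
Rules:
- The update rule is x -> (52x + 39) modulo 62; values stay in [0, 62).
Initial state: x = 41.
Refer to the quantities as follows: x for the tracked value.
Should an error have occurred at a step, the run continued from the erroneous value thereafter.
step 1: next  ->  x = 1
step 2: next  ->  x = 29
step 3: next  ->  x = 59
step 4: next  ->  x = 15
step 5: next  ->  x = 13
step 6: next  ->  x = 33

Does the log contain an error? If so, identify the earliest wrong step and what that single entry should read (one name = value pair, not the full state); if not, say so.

Recomputing the run from the initial state:
step 1: x = 1
step 2: x = 29
step 3: x = 59
step 4: x = 7
step 5: x = 31
step 6: x = 39
The first disagreement with the log is at step 4, where the value should be x = 7.

step 4, x = 7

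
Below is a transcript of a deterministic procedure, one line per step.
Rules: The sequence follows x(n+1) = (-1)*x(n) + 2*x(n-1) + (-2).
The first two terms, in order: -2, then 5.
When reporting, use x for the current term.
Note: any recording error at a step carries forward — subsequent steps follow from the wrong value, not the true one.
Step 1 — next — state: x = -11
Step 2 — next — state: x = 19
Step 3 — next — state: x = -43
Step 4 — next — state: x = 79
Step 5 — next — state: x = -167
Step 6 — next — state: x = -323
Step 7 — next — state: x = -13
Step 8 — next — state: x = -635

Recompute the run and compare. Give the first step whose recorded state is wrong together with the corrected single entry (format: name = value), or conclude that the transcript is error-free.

Recomputing the run from the initial state:
step 1: x = -11
step 2: x = 19
step 3: x = -43
step 4: x = 79
step 5: x = -167
step 6: x = 323
step 7: x = -659
step 8: x = 1303
The first disagreement with the transcript is at step 6, where the value should be x = 323.

step 6, x = 323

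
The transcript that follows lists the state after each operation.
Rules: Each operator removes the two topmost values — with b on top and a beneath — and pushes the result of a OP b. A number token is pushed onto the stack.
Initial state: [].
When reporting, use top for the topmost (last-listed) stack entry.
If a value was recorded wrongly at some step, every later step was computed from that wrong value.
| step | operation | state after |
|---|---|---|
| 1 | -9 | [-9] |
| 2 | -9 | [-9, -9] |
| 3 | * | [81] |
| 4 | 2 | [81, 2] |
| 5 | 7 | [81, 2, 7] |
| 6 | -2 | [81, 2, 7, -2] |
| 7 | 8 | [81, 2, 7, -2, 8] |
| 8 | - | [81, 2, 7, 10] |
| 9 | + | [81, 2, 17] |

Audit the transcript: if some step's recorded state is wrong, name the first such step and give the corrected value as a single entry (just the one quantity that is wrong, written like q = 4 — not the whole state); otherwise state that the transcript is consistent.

step 8, top = -10

step 1: push -9: top = -9 -> exactly as logged
step 2: push -9: top = -9 -> in agreement
step 3: -9 * -9 = 81 -> consistent with the transcript
step 4: push 2: top = 2 -> no discrepancy
step 5: push 7: top = 7 -> confirmed correct
step 6: push -2: top = -2 -> checks out
step 7: push 8: top = 8 -> no discrepancy
step 8: -2 - 8 = -10 -> the recorded entry deviates here
Step 8 is the first one off; corrected, top = -10.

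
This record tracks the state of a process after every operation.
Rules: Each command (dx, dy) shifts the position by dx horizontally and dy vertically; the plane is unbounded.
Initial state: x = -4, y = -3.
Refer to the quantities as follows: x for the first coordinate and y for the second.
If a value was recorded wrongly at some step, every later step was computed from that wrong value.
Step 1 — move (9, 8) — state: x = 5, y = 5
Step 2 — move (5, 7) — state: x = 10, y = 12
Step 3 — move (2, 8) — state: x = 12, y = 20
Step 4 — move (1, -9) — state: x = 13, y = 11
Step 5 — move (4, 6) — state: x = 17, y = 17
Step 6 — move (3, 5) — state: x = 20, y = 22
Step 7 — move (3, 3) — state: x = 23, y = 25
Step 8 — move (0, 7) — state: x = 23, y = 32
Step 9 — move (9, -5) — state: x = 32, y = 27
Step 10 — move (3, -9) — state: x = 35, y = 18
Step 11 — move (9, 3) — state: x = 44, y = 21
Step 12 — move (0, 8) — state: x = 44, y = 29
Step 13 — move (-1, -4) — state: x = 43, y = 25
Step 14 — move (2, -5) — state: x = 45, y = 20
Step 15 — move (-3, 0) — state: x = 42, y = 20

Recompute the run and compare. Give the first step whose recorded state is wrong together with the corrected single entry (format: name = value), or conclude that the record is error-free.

Recomputing the run from the initial state:
step 1: x = 5, y = 5
step 2: x = 10, y = 12
step 3: x = 12, y = 20
step 4: x = 13, y = 11
step 5: x = 17, y = 17
step 6: x = 20, y = 22
step 7: x = 23, y = 25
step 8: x = 23, y = 32
step 9: x = 32, y = 27
step 10: x = 35, y = 18
step 11: x = 44, y = 21
step 12: x = 44, y = 29
step 13: x = 43, y = 25
step 14: x = 45, y = 20
step 15: x = 42, y = 20
This matches the record at every step.

no error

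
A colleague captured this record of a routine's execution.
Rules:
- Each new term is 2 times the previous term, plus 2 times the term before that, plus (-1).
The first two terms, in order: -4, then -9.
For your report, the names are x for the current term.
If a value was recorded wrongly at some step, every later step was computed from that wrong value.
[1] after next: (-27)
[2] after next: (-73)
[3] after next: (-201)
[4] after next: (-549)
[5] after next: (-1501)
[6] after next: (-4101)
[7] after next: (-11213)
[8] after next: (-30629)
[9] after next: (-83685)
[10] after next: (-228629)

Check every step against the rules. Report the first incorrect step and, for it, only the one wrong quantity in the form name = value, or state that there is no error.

step 7, x = -11205

1. x = 2*(-9) + (2)*(-4) + (-1) = -27 (verified)
2. x = 2*(-27) + (2)*(-9) + (-1) = -73 (in agreement)
3. x = 2*(-73) + (2)*(-27) + (-1) = -201 (in agreement)
4. x = 2*(-201) + (2)*(-73) + (-1) = -549 (consistent with the record)
5. x = 2*(-549) + (2)*(-201) + (-1) = -1501 (checks out)
6. x = 2*(-1501) + (2)*(-549) + (-1) = -4101 (exactly as logged)
7. x = 2*(-4101) + (2)*(-1501) + (-1) = -11205 (the record disagrees here)
Conclusion: step 7 carries the first error; the entry should be x = -11205.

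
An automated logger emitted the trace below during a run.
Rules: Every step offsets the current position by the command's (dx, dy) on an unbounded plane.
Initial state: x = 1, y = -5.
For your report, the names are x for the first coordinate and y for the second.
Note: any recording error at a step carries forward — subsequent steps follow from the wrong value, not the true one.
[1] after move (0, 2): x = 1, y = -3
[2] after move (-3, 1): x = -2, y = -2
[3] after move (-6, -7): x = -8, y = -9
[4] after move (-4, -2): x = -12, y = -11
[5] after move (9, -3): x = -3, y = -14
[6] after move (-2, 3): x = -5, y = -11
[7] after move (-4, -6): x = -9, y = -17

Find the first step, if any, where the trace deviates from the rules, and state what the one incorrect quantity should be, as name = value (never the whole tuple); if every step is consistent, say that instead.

Step 1: x = 1 + (0) = 1, y = -5 + (2) = -3 — same as recorded.
Step 2: x = 1 + (-3) = -2, y = -3 + (1) = -2 — no discrepancy.
Step 3: x = -2 + (-6) = -8, y = -2 + (-7) = -9 — exactly as logged.
Step 4: x = -8 + (-4) = -12, y = -9 + (-2) = -11 — agrees with the trace.
Step 5: x = -12 + (9) = -3, y = -11 + (-3) = -14 — agrees with the trace.
Step 6: x = -3 + (-2) = -5, y = -14 + (3) = -11 — no discrepancy.
Step 7: x = -5 + (-4) = -9, y = -11 + (-6) = -17 — exactly as logged.
The whole run recomputes cleanly — no discrepancies.

no error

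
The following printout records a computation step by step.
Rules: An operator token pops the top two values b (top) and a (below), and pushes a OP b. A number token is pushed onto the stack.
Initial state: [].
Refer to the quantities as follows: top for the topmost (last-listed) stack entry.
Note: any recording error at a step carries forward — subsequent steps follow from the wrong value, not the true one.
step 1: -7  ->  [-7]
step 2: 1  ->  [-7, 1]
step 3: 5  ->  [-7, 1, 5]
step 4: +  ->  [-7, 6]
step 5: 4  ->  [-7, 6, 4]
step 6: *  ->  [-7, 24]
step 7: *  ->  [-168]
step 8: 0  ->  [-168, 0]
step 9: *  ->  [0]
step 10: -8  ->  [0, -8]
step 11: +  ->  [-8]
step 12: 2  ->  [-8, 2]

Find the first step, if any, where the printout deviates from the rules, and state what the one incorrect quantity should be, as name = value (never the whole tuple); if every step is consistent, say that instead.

no error

Recomputing the run from the initial state:
step 1: [-7]
step 2: [-7, 1]
step 3: [-7, 1, 5]
step 4: [-7, 6]
step 5: [-7, 6, 4]
step 6: [-7, 24]
step 7: [-168]
step 8: [-168, 0]
step 9: [0]
step 10: [0, -8]
step 11: [-8]
step 12: [-8, 2]
This matches the printout at every step.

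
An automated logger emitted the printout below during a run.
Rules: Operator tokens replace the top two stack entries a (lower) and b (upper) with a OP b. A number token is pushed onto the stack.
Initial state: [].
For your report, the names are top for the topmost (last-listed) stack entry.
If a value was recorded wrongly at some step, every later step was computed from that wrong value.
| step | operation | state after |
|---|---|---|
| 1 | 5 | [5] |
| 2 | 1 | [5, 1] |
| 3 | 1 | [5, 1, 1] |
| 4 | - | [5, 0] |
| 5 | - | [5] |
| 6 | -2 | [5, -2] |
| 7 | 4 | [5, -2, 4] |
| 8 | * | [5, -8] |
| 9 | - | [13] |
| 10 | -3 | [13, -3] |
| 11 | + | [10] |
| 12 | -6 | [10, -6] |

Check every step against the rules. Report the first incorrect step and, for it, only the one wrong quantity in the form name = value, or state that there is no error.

no error

Recomputing the run from the initial state:
step 1: [5]
step 2: [5, 1]
step 3: [5, 1, 1]
step 4: [5, 0]
step 5: [5]
step 6: [5, -2]
step 7: [5, -2, 4]
step 8: [5, -8]
step 9: [13]
step 10: [13, -3]
step 11: [10]
step 12: [10, -6]
This matches the printout at every step.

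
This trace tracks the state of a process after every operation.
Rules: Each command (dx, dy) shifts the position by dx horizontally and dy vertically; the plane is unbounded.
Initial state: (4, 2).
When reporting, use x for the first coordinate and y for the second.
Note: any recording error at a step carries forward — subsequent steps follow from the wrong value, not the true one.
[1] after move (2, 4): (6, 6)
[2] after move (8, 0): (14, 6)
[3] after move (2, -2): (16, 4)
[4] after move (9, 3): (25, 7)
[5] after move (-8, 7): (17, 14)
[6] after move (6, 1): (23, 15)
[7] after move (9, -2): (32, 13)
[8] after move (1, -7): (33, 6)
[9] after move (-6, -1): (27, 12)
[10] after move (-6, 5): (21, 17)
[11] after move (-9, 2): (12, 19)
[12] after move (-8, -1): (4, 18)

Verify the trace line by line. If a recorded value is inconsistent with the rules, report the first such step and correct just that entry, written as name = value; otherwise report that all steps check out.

step 9, y = 5

Recomputing the run from the initial state:
step 1: x = 6, y = 6
step 2: x = 14, y = 6
step 3: x = 16, y = 4
step 4: x = 25, y = 7
step 5: x = 17, y = 14
step 6: x = 23, y = 15
step 7: x = 32, y = 13
step 8: x = 33, y = 6
step 9: x = 27, y = 5
step 10: x = 21, y = 10
step 11: x = 12, y = 12
step 12: x = 4, y = 11
The first disagreement with the trace is at step 9, where the value should be y = 5.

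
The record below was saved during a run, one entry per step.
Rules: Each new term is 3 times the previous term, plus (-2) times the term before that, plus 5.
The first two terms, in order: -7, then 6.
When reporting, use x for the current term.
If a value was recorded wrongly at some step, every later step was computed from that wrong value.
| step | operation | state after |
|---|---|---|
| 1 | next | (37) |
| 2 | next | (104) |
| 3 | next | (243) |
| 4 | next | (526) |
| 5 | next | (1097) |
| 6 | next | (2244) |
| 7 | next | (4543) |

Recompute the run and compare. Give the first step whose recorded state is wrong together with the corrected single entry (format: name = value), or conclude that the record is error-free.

1. x = 3*(6) + (-2)*(-7) + (5) = 37 (agrees with the record)
2. x = 3*(37) + (-2)*(6) + (5) = 104 (same as recorded)
3. x = 3*(104) + (-2)*(37) + (5) = 243 (checks out)
4. x = 3*(243) + (-2)*(104) + (5) = 526 (confirmed correct)
5. x = 3*(526) + (-2)*(243) + (5) = 1097 (confirmed correct)
6. x = 3*(1097) + (-2)*(526) + (5) = 2244 (no discrepancy)
7. x = 3*(2244) + (-2)*(1097) + (5) = 4543 (consistent with the record)
Nothing is out of place; the run is error-free.

no error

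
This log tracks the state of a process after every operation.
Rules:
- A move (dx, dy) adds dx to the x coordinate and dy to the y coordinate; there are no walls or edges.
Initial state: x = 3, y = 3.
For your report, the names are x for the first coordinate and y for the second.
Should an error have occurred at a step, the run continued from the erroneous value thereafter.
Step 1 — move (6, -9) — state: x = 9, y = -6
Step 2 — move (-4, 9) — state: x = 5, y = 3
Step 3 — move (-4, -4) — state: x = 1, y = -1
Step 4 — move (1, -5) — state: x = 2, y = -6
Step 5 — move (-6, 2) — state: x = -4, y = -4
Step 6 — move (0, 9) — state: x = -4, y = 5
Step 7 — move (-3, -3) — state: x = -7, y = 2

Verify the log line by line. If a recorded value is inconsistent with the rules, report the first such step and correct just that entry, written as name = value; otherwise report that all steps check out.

Recomputing the run from the initial state:
step 1: x = 9, y = -6
step 2: x = 5, y = 3
step 3: x = 1, y = -1
step 4: x = 2, y = -6
step 5: x = -4, y = -4
step 6: x = -4, y = 5
step 7: x = -7, y = 2
This matches the log at every step.

no error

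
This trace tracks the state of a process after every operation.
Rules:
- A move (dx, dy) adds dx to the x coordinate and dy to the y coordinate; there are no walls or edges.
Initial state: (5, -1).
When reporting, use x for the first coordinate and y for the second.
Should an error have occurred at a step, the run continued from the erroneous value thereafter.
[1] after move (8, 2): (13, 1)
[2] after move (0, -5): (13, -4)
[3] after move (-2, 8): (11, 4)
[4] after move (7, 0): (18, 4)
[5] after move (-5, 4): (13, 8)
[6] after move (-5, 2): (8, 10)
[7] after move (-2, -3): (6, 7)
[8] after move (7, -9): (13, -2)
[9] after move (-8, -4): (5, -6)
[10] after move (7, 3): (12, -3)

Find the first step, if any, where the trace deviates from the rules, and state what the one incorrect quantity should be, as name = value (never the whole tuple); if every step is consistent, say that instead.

no error

Step 1: x = 5 + (8) = 13, y = -1 + (2) = 1 — confirmed correct.
Step 2: x = 13 + (0) = 13, y = 1 + (-5) = -4 — checks out.
Step 3: x = 13 + (-2) = 11, y = -4 + (8) = 4 — same as recorded.
Step 4: x = 11 + (7) = 18, y = 4 + (0) = 4 — no discrepancy.
Step 5: x = 18 + (-5) = 13, y = 4 + (4) = 8 — verified.
Step 6: x = 13 + (-5) = 8, y = 8 + (2) = 10 — checks out.
Step 7: x = 8 + (-2) = 6, y = 10 + (-3) = 7 — verified.
Step 8: x = 6 + (7) = 13, y = 7 + (-9) = -2 — consistent with the trace.
Step 9: x = 13 + (-8) = 5, y = -2 + (-4) = -6 — matches.
Step 10: x = 5 + (7) = 12, y = -6 + (3) = -3 — no discrepancy.
All steps check out; nothing to correct.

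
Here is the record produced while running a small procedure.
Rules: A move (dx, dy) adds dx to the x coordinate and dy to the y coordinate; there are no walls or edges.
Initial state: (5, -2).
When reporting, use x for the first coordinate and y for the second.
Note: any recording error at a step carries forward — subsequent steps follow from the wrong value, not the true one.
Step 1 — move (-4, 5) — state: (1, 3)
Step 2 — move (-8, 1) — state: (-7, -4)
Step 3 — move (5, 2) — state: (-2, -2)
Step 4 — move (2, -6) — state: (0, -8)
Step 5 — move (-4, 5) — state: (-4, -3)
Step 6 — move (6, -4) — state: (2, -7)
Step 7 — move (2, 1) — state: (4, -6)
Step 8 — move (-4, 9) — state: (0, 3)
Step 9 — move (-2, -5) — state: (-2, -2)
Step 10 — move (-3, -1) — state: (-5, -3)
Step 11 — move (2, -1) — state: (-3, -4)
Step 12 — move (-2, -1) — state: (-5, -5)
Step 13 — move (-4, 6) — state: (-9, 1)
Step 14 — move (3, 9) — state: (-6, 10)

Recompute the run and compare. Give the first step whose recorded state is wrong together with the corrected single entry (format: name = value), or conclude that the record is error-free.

Recomputing the run from the initial state:
step 1: x = 1, y = 3
step 2: x = -7, y = 4
step 3: x = -2, y = 6
step 4: x = 0, y = 0
step 5: x = -4, y = 5
step 6: x = 2, y = 1
step 7: x = 4, y = 2
step 8: x = 0, y = 11
step 9: x = -2, y = 6
step 10: x = -5, y = 5
step 11: x = -3, y = 4
step 12: x = -5, y = 3
step 13: x = -9, y = 9
step 14: x = -6, y = 18
The first disagreement with the record is at step 2, where the value should be y = 4.

step 2, y = 4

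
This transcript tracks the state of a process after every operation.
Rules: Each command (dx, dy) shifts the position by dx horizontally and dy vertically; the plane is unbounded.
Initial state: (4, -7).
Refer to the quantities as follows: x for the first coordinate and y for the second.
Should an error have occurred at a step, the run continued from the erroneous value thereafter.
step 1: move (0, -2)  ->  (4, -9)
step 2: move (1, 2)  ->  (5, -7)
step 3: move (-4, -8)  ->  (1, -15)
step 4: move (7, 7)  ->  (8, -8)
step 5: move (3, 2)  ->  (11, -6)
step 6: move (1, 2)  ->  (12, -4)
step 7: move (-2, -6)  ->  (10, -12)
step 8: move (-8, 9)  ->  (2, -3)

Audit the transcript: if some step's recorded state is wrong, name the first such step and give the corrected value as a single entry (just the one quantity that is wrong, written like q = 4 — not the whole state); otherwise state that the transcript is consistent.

step 7, y = -10

Recomputing the run from the initial state:
step 1: x = 4, y = -9
step 2: x = 5, y = -7
step 3: x = 1, y = -15
step 4: x = 8, y = -8
step 5: x = 11, y = -6
step 6: x = 12, y = -4
step 7: x = 10, y = -10
step 8: x = 2, y = -1
The first disagreement with the transcript is at step 7, where the value should be y = -10.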